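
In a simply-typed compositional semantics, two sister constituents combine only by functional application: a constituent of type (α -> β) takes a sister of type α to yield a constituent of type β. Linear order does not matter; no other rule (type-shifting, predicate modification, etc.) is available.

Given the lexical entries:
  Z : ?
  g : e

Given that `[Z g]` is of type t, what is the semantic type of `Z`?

[Z g] is required to be t. g : e cannot yield t as functor, so Z : (e -> t).

(e -> t)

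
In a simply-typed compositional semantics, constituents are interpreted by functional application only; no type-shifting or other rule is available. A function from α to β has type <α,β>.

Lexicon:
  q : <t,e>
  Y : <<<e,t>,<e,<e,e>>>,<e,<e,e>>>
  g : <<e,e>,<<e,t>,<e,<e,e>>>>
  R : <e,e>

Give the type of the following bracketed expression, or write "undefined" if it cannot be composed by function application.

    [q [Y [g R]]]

undefined

[g R]: <<e,e>,<<e,t>,<e,<e,e>>>> applied to <e,e> yields <<e,t>,<e,<e,e>>>.
[Y [g R]]: <<<e,t>,<e,<e,e>>>,<e,<e,e>>> applied to <<e,t>,<e,<e,e>>> yields <e,<e,e>>.
At [q [Y [g R]]]: neither <t,e> nor <e,<e,e>> can take the other as argument; the node is ill-typed.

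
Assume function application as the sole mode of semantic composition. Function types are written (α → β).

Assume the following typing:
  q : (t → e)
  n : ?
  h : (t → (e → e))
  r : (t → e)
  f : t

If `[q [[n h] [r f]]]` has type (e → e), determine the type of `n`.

((t → (e → e)) → (e → ((t → e) → (e → e))))

[q [[n h] [r f]]] must have type (e → e). The sister q has type (t → e); that is not a function onto (e → e), so [[n h] [r f]] must be the functor, of type ((t → e) → (e → e)).
[[n h] [r f]] must have type ((t → e) → (e → e)). The sister [r f] has type e; that is not a function onto ((t → e) → (e → e)), so [n h] must be the functor, of type (e → ((t → e) → (e → e))).
[n h] must have type (e → ((t → e) → (e → e))). The sister h has type (t → (e → e)); that is not a function onto (e → ((t → e) → (e → e))), so n must be the functor, of type ((t → (e → e)) → (e → ((t → e) → (e → e)))).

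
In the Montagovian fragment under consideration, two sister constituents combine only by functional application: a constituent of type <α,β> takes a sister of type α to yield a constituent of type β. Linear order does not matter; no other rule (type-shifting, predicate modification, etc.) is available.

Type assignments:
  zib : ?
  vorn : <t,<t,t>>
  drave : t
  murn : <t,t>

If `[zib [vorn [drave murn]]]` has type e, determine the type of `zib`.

At [zib [vorn [drave murn]]] (required: e): [vorn [drave murn]] is <t,t>, which is not a function with range e; hence zib is the functor — type <<t,t>,e>.

<<t,t>,e>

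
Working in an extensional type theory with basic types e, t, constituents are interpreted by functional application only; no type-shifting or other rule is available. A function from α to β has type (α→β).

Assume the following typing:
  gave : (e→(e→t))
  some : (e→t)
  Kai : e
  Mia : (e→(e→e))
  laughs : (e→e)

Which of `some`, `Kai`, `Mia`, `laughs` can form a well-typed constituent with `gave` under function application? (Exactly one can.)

some : (e→t) — gave needs e; some needs e; neither fits.
Kai — combines: gave : (e→(e→t)) takes Kai : e as argument, giving (e→t).
Mia : (e→(e→e)) — gave needs e; Mia needs e; neither fits.
laughs : (e→e) — gave needs e; laughs needs e; neither fits.

Kai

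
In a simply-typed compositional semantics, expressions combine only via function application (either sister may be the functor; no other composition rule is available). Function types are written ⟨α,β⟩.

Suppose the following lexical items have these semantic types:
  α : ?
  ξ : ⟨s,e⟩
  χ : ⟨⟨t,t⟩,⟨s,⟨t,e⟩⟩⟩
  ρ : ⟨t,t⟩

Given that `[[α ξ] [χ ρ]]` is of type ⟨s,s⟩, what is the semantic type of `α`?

⟨⟨s,e⟩,⟨⟨s,⟨t,e⟩⟩,⟨s,s⟩⟩⟩

At [[α ξ] [χ ρ]] (required: ⟨s,s⟩): [χ ρ] is ⟨s,⟨t,e⟩⟩, which is not a function with range ⟨s,s⟩; hence [α ξ] is the functor — type ⟨⟨s,⟨t,e⟩⟩,⟨s,s⟩⟩.
At [α ξ] (required: ⟨⟨s,⟨t,e⟩⟩,⟨s,s⟩⟩): ξ is ⟨s,e⟩, which is not a function with range ⟨⟨s,⟨t,e⟩⟩,⟨s,s⟩⟩; hence α is the functor — type ⟨⟨s,e⟩,⟨⟨s,⟨t,e⟩⟩,⟨s,s⟩⟩⟩.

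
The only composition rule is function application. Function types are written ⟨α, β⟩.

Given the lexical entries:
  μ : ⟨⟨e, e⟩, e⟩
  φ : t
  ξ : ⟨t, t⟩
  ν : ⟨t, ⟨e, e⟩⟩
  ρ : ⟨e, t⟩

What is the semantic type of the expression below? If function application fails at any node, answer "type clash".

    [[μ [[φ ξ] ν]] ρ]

At [φ ξ], ξ : ⟨t, t⟩ takes φ : t, giving t.
At [[φ ξ] ν], ν : ⟨t, ⟨e, e⟩⟩ takes [φ ξ] : t, giving ⟨e, e⟩.
At [μ [[φ ξ] ν]], μ : ⟨⟨e, e⟩, e⟩ takes [[φ ξ] ν] : ⟨e, e⟩, giving e.
At [[μ [[φ ξ] ν]] ρ], ρ : ⟨e, t⟩ takes [μ [[φ ξ] ν]] : e, giving t.

t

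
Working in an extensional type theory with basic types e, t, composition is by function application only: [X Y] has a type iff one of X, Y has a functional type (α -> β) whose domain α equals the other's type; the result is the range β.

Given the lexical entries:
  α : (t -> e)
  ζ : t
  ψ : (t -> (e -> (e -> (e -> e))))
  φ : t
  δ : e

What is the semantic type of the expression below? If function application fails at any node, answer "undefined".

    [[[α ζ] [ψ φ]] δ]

(e -> e)

[α ζ] — α of type (t -> e) combines with ζ of type t: type e.
[ψ φ] — ψ of type (t -> (e -> (e -> (e -> e)))) combines with φ of type t: type (e -> (e -> (e -> e))).
[[α ζ] [ψ φ]] — [ψ φ] of type (e -> (e -> (e -> e))) combines with [α ζ] of type e: type (e -> (e -> e)).
[[[α ζ] [ψ φ]] δ] — [[α ζ] [ψ φ]] of type (e -> (e -> e)) combines with δ of type e: type (e -> e).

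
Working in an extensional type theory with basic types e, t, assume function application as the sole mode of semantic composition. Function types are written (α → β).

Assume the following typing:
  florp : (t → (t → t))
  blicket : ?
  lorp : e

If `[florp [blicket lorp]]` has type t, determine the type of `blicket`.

[florp [blicket lorp]] must have type t. The sister florp has type (t → (t → t)); that is not a function onto t, so [blicket lorp] must be the functor, of type ((t → (t → t)) → t).
[blicket lorp] must have type ((t → (t → t)) → t). The sister lorp has type e; that is not a function onto ((t → (t → t)) → t), so blicket must be the functor, of type (e → ((t → (t → t)) → t)).

(e → ((t → (t → t)) → t))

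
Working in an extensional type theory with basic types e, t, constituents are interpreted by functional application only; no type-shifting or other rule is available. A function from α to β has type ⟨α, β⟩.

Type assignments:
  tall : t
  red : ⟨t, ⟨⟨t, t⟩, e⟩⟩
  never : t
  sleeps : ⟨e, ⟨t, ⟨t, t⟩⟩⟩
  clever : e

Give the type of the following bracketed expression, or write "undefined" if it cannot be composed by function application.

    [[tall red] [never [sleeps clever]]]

At [tall red], red : ⟨t, ⟨⟨t, t⟩, e⟩⟩ takes tall : t, giving ⟨⟨t, t⟩, e⟩.
At [sleeps clever], sleeps : ⟨e, ⟨t, ⟨t, t⟩⟩⟩ takes clever : e, giving ⟨t, ⟨t, t⟩⟩.
At [never [sleeps clever]], [sleeps clever] : ⟨t, ⟨t, t⟩⟩ takes never : t, giving ⟨t, t⟩.
At [[tall red] [never [sleeps clever]]], [tall red] : ⟨⟨t, t⟩, e⟩ takes [never [sleeps clever]] : ⟨t, t⟩, giving e.

e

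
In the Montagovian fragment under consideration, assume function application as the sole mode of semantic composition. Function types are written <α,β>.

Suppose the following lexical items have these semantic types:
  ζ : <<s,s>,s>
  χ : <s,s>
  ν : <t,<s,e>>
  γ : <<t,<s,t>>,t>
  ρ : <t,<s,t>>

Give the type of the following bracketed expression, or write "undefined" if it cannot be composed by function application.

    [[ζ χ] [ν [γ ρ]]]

[ζ χ]: <<s,s>,s> applied to <s,s> yields s.
[γ ρ]: <<t,<s,t>>,t> applied to <t,<s,t>> yields t.
[ν [γ ρ]]: <t,<s,e>> applied to t yields <s,e>.
[[ζ χ] [ν [γ ρ]]]: <s,e> applied to s yields e.

e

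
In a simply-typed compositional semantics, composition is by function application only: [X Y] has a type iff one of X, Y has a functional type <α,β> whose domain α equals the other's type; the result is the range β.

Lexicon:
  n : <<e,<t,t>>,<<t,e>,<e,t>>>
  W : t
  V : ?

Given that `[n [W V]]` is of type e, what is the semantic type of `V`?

[n [W V]] is required to be e. n : <<e,<t,t>>,<<t,e>,<e,t>>> cannot yield e as functor, so [W V] : <<<e,<t,t>>,<<t,e>,<e,t>>>,e>.
[W V] is required to be <<<e,<t,t>>,<<t,e>,<e,t>>>,e>. W : t cannot yield <<<e,<t,t>>,<<t,e>,<e,t>>>,e> as functor, so V : <t,<<<e,<t,t>>,<<t,e>,<e,t>>>,e>>.

<t,<<<e,<t,t>>,<<t,e>,<e,t>>>,e>>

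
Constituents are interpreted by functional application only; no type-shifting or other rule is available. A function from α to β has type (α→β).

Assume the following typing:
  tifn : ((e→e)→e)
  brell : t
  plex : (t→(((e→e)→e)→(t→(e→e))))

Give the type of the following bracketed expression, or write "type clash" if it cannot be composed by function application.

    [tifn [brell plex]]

[brell plex]: plex is (t→(((e→e)→e)→(t→(e→e)))), brell is t; result (((e→e)→e)→(t→(e→e))).
[tifn [brell plex]]: [brell plex] is (((e→e)→e)→(t→(e→e))), tifn is ((e→e)→e); result (t→(e→e)).

(t→(e→e))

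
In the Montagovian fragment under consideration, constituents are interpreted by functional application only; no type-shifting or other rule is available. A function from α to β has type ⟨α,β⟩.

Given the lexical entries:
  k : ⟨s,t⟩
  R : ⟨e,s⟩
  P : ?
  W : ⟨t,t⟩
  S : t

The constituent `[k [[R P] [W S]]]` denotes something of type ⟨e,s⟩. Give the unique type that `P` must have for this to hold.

⟨⟨e,s⟩,⟨t,⟨⟨s,t⟩,⟨e,s⟩⟩⟩⟩

For [k [[R P] [W S]]] to have type ⟨e,s⟩ with k of type ⟨s,t⟩, [[R P] [W S]] must be the function: [[R P] [W S]] : ⟨⟨s,t⟩,⟨e,s⟩⟩.
For [[R P] [W S]] to have type ⟨⟨s,t⟩,⟨e,s⟩⟩ with [W S] of type t, [R P] must be the function: [R P] : ⟨t,⟨⟨s,t⟩,⟨e,s⟩⟩⟩.
For [R P] to have type ⟨t,⟨⟨s,t⟩,⟨e,s⟩⟩⟩ with R of type ⟨e,s⟩, P must be the function: P : ⟨⟨e,s⟩,⟨t,⟨⟨s,t⟩,⟨e,s⟩⟩⟩⟩.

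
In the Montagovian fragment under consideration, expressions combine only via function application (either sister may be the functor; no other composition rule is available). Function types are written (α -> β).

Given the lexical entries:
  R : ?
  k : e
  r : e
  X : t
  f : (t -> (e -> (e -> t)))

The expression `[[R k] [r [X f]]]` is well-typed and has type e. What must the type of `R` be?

At [[R k] [r [X f]]] (required: e): [r [X f]] is (e -> t), which is not a function with range e; hence [R k] is the functor — type ((e -> t) -> e).
At [R k] (required: ((e -> t) -> e)): k is e, which is not a function with range ((e -> t) -> e); hence R is the functor — type (e -> ((e -> t) -> e)).

(e -> ((e -> t) -> e))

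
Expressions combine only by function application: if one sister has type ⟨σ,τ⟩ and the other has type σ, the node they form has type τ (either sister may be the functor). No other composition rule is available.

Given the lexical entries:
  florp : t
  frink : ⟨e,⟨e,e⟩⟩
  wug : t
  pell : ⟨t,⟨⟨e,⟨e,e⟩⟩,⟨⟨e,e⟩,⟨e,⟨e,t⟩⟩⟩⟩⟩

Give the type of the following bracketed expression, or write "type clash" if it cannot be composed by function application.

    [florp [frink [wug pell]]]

type clash

[wug pell] — pell of type ⟨t,⟨⟨e,⟨e,e⟩⟩,⟨⟨e,e⟩,⟨e,⟨e,t⟩⟩⟩⟩⟩ combines with wug of type t: type ⟨⟨e,⟨e,e⟩⟩,⟨⟨e,e⟩,⟨e,⟨e,t⟩⟩⟩⟩.
[frink [wug pell]] — [wug pell] of type ⟨⟨e,⟨e,e⟩⟩,⟨⟨e,e⟩,⟨e,⟨e,t⟩⟩⟩⟩ combines with frink of type ⟨e,⟨e,e⟩⟩: type ⟨⟨e,e⟩,⟨e,⟨e,t⟩⟩⟩.
At [florp [frink [wug pell]]]: neither t nor ⟨⟨e,e⟩,⟨e,⟨e,t⟩⟩⟩ can take the other as argument; the node is ill-typed.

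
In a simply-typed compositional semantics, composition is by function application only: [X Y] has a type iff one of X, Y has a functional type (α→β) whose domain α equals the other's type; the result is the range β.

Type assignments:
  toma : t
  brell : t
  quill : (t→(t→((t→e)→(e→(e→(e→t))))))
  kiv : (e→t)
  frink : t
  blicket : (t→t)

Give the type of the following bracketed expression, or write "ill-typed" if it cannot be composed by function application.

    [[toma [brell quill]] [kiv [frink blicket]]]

[brell quill]: functor quill : (t→(t→((t→e)→(e→(e→(e→t)))))), argument brell : t; result (t→((t→e)→(e→(e→(e→t))))).
[toma [brell quill]]: functor [brell quill] : (t→((t→e)→(e→(e→(e→t))))), argument toma : t; result ((t→e)→(e→(e→(e→t)))).
[frink blicket]: functor blicket : (t→t), argument frink : t; result t.
[kiv [frink blicket]]: (e→t) and t cannot combine by function application — type clash.

ill-typed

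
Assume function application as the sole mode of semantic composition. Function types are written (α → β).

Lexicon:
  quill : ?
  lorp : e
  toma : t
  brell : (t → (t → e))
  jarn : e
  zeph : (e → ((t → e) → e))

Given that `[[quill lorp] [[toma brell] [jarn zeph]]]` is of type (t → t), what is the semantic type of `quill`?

[[quill lorp] [[toma brell] [jarn zeph]]] is required to be (t → t). [[toma brell] [jarn zeph]] : e cannot yield (t → t) as functor, so [quill lorp] : (e → (t → t)).
[quill lorp] is required to be (e → (t → t)). lorp : e cannot yield (e → (t → t)) as functor, so quill : (e → (e → (t → t))).

(e → (e → (t → t)))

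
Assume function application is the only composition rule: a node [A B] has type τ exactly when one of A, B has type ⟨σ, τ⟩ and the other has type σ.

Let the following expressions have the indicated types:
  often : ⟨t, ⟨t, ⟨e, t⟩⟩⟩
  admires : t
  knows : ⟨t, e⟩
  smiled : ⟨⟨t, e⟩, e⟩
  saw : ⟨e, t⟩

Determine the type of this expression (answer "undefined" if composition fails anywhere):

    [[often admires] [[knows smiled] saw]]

[often admires] — often of type ⟨t, ⟨t, ⟨e, t⟩⟩⟩ combines with admires of type t: type ⟨t, ⟨e, t⟩⟩.
[knows smiled] — smiled of type ⟨⟨t, e⟩, e⟩ combines with knows of type ⟨t, e⟩: type e.
[[knows smiled] saw] — saw of type ⟨e, t⟩ combines with [knows smiled] of type e: type t.
[[often admires] [[knows smiled] saw]] — [often admires] of type ⟨t, ⟨e, t⟩⟩ combines with [[knows smiled] saw] of type t: type ⟨e, t⟩.

⟨e, t⟩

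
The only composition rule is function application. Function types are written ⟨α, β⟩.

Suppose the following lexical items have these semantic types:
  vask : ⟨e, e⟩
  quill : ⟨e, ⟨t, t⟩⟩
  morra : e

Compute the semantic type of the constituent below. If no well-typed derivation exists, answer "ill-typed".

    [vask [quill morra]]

ill-typed

[quill morra] — quill of type ⟨e, ⟨t, t⟩⟩ combines with morra of type e: type ⟨t, t⟩.
[vask [quill morra]]: ⟨e, e⟩ and ⟨t, t⟩ cannot combine by function application — type clash.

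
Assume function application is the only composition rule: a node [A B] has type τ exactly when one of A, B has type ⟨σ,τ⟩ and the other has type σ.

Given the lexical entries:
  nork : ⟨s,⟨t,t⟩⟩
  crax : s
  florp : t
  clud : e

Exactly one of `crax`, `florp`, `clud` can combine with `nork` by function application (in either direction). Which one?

crax — combines: nork : ⟨s,⟨t,t⟩⟩ takes crax : s as argument, giving ⟨t,t⟩.
florp : t — nork needs s; florp needs nothing (atomic); neither fits.
clud : e — nork needs s; clud needs nothing (atomic); neither fits.

crax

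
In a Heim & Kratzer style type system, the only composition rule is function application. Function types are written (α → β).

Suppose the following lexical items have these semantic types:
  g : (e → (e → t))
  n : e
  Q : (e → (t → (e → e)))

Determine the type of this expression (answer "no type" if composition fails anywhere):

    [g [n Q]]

no type

At [n Q], Q : (e → (t → (e → e))) takes n : e, giving (t → (e → e)).
[g [n Q]]: (e → (e → t)) and (t → (e → e)) cannot combine by function application — type clash.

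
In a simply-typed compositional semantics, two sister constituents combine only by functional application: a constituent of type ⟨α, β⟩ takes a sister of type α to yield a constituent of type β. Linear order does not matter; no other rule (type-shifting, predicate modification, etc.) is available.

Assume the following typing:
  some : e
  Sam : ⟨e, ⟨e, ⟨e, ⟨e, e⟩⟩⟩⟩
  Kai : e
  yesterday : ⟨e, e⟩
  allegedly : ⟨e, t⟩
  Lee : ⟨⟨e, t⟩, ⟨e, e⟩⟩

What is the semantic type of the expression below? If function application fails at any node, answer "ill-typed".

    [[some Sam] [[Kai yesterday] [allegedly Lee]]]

[some Sam]: ⟨e, ⟨e, ⟨e, ⟨e, e⟩⟩⟩⟩ applied to e yields ⟨e, ⟨e, ⟨e, e⟩⟩⟩.
[Kai yesterday]: ⟨e, e⟩ applied to e yields e.
[allegedly Lee]: ⟨⟨e, t⟩, ⟨e, e⟩⟩ applied to ⟨e, t⟩ yields ⟨e, e⟩.
[[Kai yesterday] [allegedly Lee]]: ⟨e, e⟩ applied to e yields e.
[[some Sam] [[Kai yesterday] [allegedly Lee]]]: ⟨e, ⟨e, ⟨e, e⟩⟩⟩ applied to e yields ⟨e, ⟨e, e⟩⟩.

⟨e, ⟨e, e⟩⟩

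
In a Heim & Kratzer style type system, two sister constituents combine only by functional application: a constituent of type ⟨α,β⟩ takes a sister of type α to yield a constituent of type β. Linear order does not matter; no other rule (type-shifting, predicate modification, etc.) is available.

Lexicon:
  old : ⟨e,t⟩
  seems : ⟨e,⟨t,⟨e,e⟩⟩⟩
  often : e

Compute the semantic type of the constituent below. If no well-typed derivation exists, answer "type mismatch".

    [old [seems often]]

[seems often]: functor seems : ⟨e,⟨t,⟨e,e⟩⟩⟩, argument often : e; result ⟨t,⟨e,e⟩⟩.
At [old [seems often]]: neither ⟨e,t⟩ nor ⟨t,⟨e,e⟩⟩ can take the other as argument; the node is ill-typed.

type mismatch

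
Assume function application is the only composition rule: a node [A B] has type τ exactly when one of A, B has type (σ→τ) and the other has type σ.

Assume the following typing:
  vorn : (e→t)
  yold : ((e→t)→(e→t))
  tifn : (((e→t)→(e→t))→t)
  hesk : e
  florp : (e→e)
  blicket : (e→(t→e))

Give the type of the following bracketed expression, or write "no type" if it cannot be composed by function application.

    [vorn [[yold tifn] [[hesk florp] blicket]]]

[yold tifn] — tifn of type (((e→t)→(e→t))→t) combines with yold of type ((e→t)→(e→t)): type t.
[hesk florp] — florp of type (e→e) combines with hesk of type e: type e.
[[hesk florp] blicket] — blicket of type (e→(t→e)) combines with [hesk florp] of type e: type (t→e).
[[yold tifn] [[hesk florp] blicket]] — [[hesk florp] blicket] of type (t→e) combines with [yold tifn] of type t: type e.
[vorn [[yold tifn] [[hesk florp] blicket]]] — vorn of type (e→t) combines with [[yold tifn] [[hesk florp] blicket]] of type e: type t.

t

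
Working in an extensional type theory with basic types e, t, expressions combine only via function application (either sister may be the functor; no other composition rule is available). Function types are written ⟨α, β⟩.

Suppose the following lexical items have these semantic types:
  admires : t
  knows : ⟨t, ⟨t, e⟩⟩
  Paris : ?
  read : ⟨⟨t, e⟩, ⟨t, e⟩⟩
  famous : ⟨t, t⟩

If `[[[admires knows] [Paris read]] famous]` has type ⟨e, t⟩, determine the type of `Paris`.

⟨⟨⟨t, e⟩, ⟨t, e⟩⟩, ⟨⟨t, e⟩, ⟨⟨t, t⟩, ⟨e, t⟩⟩⟩⟩

At [[[admires knows] [Paris read]] famous] (required: ⟨e, t⟩): famous is ⟨t, t⟩, which is not a function with range ⟨e, t⟩; hence [[admires knows] [Paris read]] is the functor — type ⟨⟨t, t⟩, ⟨e, t⟩⟩.
At [[admires knows] [Paris read]] (required: ⟨⟨t, t⟩, ⟨e, t⟩⟩): [admires knows] is ⟨t, e⟩, which is not a function with range ⟨⟨t, t⟩, ⟨e, t⟩⟩; hence [Paris read] is the functor — type ⟨⟨t, e⟩, ⟨⟨t, t⟩, ⟨e, t⟩⟩⟩.
At [Paris read] (required: ⟨⟨t, e⟩, ⟨⟨t, t⟩, ⟨e, t⟩⟩⟩): read is ⟨⟨t, e⟩, ⟨t, e⟩⟩, which is not a function with range ⟨⟨t, e⟩, ⟨⟨t, t⟩, ⟨e, t⟩⟩⟩; hence Paris is the functor — type ⟨⟨⟨t, e⟩, ⟨t, e⟩⟩, ⟨⟨t, e⟩, ⟨⟨t, t⟩, ⟨e, t⟩⟩⟩⟩.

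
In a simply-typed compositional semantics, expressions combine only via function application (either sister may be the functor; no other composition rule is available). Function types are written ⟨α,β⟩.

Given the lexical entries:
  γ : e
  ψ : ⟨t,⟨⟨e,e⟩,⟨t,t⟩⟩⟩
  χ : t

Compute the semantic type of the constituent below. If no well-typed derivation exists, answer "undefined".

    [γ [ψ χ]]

[ψ χ]: functor ψ : ⟨t,⟨⟨e,e⟩,⟨t,t⟩⟩⟩, argument χ : t; result ⟨⟨e,e⟩,⟨t,t⟩⟩.
[γ [ψ χ]]: e with ⟨⟨e,e⟩,⟨t,t⟩⟩ — neither is a function whose domain matches the other; composition fails here.

undefined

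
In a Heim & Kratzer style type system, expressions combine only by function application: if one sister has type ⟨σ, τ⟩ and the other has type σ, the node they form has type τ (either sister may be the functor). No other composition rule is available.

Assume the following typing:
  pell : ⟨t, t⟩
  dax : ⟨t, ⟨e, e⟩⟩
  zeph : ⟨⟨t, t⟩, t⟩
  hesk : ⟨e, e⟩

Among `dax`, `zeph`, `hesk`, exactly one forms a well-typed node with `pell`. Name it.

dax : ⟨t, ⟨e, e⟩⟩ — pell needs t; dax needs t; neither fits.
zeph — combines: zeph : ⟨⟨t, t⟩, t⟩ takes pell : ⟨t, t⟩ as argument, giving t.
hesk : ⟨e, e⟩ — pell needs t; hesk needs e; neither fits.

zeph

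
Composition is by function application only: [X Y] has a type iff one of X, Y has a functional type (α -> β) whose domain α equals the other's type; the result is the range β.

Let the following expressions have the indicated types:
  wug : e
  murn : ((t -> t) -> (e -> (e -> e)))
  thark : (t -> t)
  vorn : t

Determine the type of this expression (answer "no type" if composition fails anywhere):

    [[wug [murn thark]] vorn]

no type

[murn thark] — murn of type ((t -> t) -> (e -> (e -> e))) combines with thark of type (t -> t): type (e -> (e -> e)).
[wug [murn thark]] — [murn thark] of type (e -> (e -> e)) combines with wug of type e: type (e -> e).
[[wug [murn thark]] vorn]: (e -> e) with t — neither is a function whose domain matches the other; composition fails here.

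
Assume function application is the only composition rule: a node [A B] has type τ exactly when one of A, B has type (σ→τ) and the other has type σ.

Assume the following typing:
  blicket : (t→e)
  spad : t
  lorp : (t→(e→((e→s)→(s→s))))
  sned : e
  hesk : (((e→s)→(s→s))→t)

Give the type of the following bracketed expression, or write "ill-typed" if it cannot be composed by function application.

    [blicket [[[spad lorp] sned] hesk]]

[spad lorp]: functor lorp : (t→(e→((e→s)→(s→s)))), argument spad : t; result (e→((e→s)→(s→s))).
[[spad lorp] sned]: functor [spad lorp] : (e→((e→s)→(s→s))), argument sned : e; result ((e→s)→(s→s)).
[[[spad lorp] sned] hesk]: functor hesk : (((e→s)→(s→s))→t), argument [[spad lorp] sned] : ((e→s)→(s→s)); result t.
[blicket [[[spad lorp] sned] hesk]]: functor blicket : (t→e), argument [[[spad lorp] sned] hesk] : t; result e.

e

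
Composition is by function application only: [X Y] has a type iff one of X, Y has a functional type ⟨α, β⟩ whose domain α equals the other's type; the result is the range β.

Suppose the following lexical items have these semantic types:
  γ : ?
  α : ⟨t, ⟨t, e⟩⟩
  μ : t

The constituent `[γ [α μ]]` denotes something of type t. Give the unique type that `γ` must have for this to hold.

⟨⟨t, e⟩, t⟩

At [γ [α μ]] (required: t): [α μ] is ⟨t, e⟩, which is not a function with range t; hence γ is the functor — type ⟨⟨t, e⟩, t⟩.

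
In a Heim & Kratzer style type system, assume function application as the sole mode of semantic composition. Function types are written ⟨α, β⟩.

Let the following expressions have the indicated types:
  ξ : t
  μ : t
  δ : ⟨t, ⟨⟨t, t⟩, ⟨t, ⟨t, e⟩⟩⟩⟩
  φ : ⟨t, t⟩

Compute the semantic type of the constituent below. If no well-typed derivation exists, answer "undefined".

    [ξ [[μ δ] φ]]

[μ δ]: ⟨t, ⟨⟨t, t⟩, ⟨t, ⟨t, e⟩⟩⟩⟩ applied to t yields ⟨⟨t, t⟩, ⟨t, ⟨t, e⟩⟩⟩.
[[μ δ] φ]: ⟨⟨t, t⟩, ⟨t, ⟨t, e⟩⟩⟩ applied to ⟨t, t⟩ yields ⟨t, ⟨t, e⟩⟩.
[ξ [[μ δ] φ]]: ⟨t, ⟨t, e⟩⟩ applied to t yields ⟨t, e⟩.

⟨t, e⟩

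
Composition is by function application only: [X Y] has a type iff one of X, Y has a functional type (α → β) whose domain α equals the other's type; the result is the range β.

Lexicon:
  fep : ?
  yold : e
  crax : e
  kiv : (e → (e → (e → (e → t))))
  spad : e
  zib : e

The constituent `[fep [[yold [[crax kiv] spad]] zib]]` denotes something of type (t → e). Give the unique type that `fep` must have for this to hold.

For [fep [[yold [[crax kiv] spad]] zib]] to have type (t → e) with [[yold [[crax kiv] spad]] zib] of type t, fep must be the function: fep : (t → (t → e)).

(t → (t → e))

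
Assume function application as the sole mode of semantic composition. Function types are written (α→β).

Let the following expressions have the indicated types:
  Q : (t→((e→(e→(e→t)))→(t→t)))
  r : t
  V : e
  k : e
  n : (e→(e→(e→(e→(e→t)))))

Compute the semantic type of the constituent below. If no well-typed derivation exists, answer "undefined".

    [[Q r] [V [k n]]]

(t→t)

[Q r] — Q of type (t→((e→(e→(e→t)))→(t→t))) combines with r of type t: type ((e→(e→(e→t)))→(t→t)).
[k n] — n of type (e→(e→(e→(e→(e→t))))) combines with k of type e: type (e→(e→(e→(e→t)))).
[V [k n]] — [k n] of type (e→(e→(e→(e→t)))) combines with V of type e: type (e→(e→(e→t))).
[[Q r] [V [k n]]] — [Q r] of type ((e→(e→(e→t)))→(t→t)) combines with [V [k n]] of type (e→(e→(e→t))): type (t→t).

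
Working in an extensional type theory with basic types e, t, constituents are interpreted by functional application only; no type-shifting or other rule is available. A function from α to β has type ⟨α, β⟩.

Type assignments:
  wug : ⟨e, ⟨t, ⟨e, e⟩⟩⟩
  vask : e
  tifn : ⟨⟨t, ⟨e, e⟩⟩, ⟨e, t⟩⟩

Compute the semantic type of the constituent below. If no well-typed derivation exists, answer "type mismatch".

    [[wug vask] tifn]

⟨e, t⟩

[wug vask] — wug of type ⟨e, ⟨t, ⟨e, e⟩⟩⟩ combines with vask of type e: type ⟨t, ⟨e, e⟩⟩.
[[wug vask] tifn] — tifn of type ⟨⟨t, ⟨e, e⟩⟩, ⟨e, t⟩⟩ combines with [wug vask] of type ⟨t, ⟨e, e⟩⟩: type ⟨e, t⟩.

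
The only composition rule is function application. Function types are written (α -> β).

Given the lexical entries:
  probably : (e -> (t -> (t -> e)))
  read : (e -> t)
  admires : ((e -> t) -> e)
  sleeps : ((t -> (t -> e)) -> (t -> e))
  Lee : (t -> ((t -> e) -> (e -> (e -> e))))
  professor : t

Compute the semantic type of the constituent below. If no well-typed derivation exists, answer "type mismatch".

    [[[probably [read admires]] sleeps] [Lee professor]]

(e -> (e -> e))

[read admires]: functor admires : ((e -> t) -> e), argument read : (e -> t); result e.
[probably [read admires]]: functor probably : (e -> (t -> (t -> e))), argument [read admires] : e; result (t -> (t -> e)).
[[probably [read admires]] sleeps]: functor sleeps : ((t -> (t -> e)) -> (t -> e)), argument [probably [read admires]] : (t -> (t -> e)); result (t -> e).
[Lee professor]: functor Lee : (t -> ((t -> e) -> (e -> (e -> e)))), argument professor : t; result ((t -> e) -> (e -> (e -> e))).
[[[probably [read admires]] sleeps] [Lee professor]]: functor [Lee professor] : ((t -> e) -> (e -> (e -> e))), argument [[probably [read admires]] sleeps] : (t -> e); result (e -> (e -> e)).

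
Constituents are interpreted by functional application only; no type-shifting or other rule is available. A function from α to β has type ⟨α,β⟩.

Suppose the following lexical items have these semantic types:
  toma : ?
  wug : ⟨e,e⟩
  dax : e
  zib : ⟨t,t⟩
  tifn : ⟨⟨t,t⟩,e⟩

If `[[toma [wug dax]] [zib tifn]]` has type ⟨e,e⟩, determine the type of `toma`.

For [[toma [wug dax]] [zib tifn]] to have type ⟨e,e⟩ with [zib tifn] of type e, [toma [wug dax]] must be the function: [toma [wug dax]] : ⟨e,⟨e,e⟩⟩.
For [toma [wug dax]] to have type ⟨e,⟨e,e⟩⟩ with [wug dax] of type e, toma must be the function: toma : ⟨e,⟨e,⟨e,e⟩⟩⟩.

⟨e,⟨e,⟨e,e⟩⟩⟩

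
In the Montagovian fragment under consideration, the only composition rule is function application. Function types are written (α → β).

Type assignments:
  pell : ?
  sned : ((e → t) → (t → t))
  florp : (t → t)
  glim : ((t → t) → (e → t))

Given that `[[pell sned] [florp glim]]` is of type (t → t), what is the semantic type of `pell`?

For [[pell sned] [florp glim]] to have type (t → t) with [florp glim] of type (e → t), [pell sned] must be the function: [pell sned] : ((e → t) → (t → t)).
For [pell sned] to have type ((e → t) → (t → t)) with sned of type ((e → t) → (t → t)), pell must be the function: pell : (((e → t) → (t → t)) → ((e → t) → (t → t))).

(((e → t) → (t → t)) → ((e → t) → (t → t)))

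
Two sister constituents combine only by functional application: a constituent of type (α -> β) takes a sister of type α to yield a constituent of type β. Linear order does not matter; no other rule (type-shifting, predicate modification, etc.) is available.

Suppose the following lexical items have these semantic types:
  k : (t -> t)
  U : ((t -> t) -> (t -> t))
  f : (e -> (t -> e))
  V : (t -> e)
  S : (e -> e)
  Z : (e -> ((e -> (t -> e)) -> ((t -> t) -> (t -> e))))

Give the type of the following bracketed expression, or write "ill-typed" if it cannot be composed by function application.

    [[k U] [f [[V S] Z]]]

ill-typed

[k U]: U is ((t -> t) -> (t -> t)), k is (t -> t); result (t -> t).
[V S]: (t -> e) with (e -> e) — neither is a function whose domain matches the other; composition fails here.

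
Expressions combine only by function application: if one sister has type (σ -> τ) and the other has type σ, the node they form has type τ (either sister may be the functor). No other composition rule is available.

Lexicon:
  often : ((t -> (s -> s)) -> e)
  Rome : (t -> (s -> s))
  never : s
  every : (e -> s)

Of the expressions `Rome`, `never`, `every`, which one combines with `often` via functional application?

Rome

Rome — combines: often : ((t -> (s -> s)) -> e) takes Rome : (t -> (s -> s)) as argument, giving e.
never : s — neither side's domain matches the other.
every : (e -> s) — neither side's domain matches the other.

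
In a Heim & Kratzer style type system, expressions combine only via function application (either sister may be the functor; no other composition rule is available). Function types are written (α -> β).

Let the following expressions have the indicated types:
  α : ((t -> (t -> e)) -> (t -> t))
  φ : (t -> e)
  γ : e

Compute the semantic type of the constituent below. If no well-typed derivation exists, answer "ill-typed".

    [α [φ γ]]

[φ γ]: (t -> e) with e — neither is a function whose domain matches the other; composition fails here.

ill-typed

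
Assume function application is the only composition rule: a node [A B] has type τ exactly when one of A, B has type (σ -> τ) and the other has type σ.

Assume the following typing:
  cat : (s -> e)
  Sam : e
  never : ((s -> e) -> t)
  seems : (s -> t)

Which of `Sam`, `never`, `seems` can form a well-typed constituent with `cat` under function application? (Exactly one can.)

Sam : e — cat needs s; Sam needs nothing (atomic); neither fits.
never — combines: never : ((s -> e) -> t) takes cat : (s -> e) as argument, giving t.
seems : (s -> t) — cat needs s; seems needs s; neither fits.

never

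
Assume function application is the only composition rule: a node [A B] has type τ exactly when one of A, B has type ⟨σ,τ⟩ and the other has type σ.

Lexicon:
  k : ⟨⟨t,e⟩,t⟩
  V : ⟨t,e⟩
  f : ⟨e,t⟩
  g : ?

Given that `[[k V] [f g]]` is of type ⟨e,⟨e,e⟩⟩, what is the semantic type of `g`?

⟨⟨e,t⟩,⟨t,⟨e,⟨e,e⟩⟩⟩⟩

[[k V] [f g]] must have type ⟨e,⟨e,e⟩⟩. The sister [k V] has type t; that is not a function onto ⟨e,⟨e,e⟩⟩, so [f g] must be the functor, of type ⟨t,⟨e,⟨e,e⟩⟩⟩.
[f g] must have type ⟨t,⟨e,⟨e,e⟩⟩⟩. The sister f has type ⟨e,t⟩; that is not a function onto ⟨t,⟨e,⟨e,e⟩⟩⟩, so g must be the functor, of type ⟨⟨e,t⟩,⟨t,⟨e,⟨e,e⟩⟩⟩⟩.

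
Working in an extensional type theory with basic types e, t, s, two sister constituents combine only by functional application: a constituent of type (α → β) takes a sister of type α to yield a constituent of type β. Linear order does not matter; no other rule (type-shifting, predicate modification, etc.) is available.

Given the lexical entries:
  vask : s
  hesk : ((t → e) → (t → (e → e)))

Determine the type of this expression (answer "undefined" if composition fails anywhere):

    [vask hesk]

undefined

[vask hesk]: s with ((t → e) → (t → (e → e))) — neither is a function whose domain matches the other; composition fails here.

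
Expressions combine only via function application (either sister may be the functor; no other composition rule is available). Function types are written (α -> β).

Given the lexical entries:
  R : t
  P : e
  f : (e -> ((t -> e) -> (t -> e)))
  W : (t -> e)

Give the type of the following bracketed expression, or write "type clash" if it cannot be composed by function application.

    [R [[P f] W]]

e

At [P f], f : (e -> ((t -> e) -> (t -> e))) takes P : e, giving ((t -> e) -> (t -> e)).
At [[P f] W], [P f] : ((t -> e) -> (t -> e)) takes W : (t -> e), giving (t -> e).
At [R [[P f] W]], [[P f] W] : (t -> e) takes R : t, giving e.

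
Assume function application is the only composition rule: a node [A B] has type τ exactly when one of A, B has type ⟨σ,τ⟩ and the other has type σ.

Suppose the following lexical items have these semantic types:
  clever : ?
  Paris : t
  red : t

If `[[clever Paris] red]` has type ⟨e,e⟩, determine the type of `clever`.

[[clever Paris] red] is required to be ⟨e,e⟩. red : t cannot yield ⟨e,e⟩ as functor, so [clever Paris] : ⟨t,⟨e,e⟩⟩.
[clever Paris] is required to be ⟨t,⟨e,e⟩⟩. Paris : t cannot yield ⟨t,⟨e,e⟩⟩ as functor, so clever : ⟨t,⟨t,⟨e,e⟩⟩⟩.

⟨t,⟨t,⟨e,e⟩⟩⟩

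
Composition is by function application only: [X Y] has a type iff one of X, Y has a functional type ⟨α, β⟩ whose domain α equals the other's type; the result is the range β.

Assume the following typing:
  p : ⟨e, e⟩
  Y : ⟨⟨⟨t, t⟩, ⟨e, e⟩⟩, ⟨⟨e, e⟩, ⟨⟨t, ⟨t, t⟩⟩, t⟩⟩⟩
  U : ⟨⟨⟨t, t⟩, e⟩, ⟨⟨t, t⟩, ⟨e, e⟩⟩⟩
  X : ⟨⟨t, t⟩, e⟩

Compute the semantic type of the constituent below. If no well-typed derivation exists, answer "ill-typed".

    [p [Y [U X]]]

⟨⟨t, ⟨t, t⟩⟩, t⟩

[U X]: functor U : ⟨⟨⟨t, t⟩, e⟩, ⟨⟨t, t⟩, ⟨e, e⟩⟩⟩, argument X : ⟨⟨t, t⟩, e⟩; result ⟨⟨t, t⟩, ⟨e, e⟩⟩.
[Y [U X]]: functor Y : ⟨⟨⟨t, t⟩, ⟨e, e⟩⟩, ⟨⟨e, e⟩, ⟨⟨t, ⟨t, t⟩⟩, t⟩⟩⟩, argument [U X] : ⟨⟨t, t⟩, ⟨e, e⟩⟩; result ⟨⟨e, e⟩, ⟨⟨t, ⟨t, t⟩⟩, t⟩⟩.
[p [Y [U X]]]: functor [Y [U X]] : ⟨⟨e, e⟩, ⟨⟨t, ⟨t, t⟩⟩, t⟩⟩, argument p : ⟨e, e⟩; result ⟨⟨t, ⟨t, t⟩⟩, t⟩.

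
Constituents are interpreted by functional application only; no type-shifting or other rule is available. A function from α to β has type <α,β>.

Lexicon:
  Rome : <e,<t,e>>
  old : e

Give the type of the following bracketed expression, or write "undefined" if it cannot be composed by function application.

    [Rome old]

[Rome old] — Rome of type <e,<t,e>> combines with old of type e: type <t,e>.

<t,e>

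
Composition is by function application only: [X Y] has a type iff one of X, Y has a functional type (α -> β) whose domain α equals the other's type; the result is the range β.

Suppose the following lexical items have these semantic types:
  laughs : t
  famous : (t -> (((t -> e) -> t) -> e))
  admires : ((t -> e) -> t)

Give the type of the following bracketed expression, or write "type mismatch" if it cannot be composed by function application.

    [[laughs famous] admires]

e

[laughs famous]: functor famous : (t -> (((t -> e) -> t) -> e)), argument laughs : t; result (((t -> e) -> t) -> e).
[[laughs famous] admires]: functor [laughs famous] : (((t -> e) -> t) -> e), argument admires : ((t -> e) -> t); result e.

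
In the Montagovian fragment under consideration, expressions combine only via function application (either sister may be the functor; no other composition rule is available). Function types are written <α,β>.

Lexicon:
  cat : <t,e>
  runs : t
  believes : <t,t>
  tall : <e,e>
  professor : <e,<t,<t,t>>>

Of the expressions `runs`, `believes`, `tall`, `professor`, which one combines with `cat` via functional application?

runs — combines: cat : <t,e> takes runs : t as argument, giving e.
believes : <t,t> — cat needs t; believes needs t; neither fits.
tall : <e,e> — cat needs t; tall needs e; neither fits.
professor : <e,<t,<t,t>>> — cat needs t; professor needs e; neither fits.

runs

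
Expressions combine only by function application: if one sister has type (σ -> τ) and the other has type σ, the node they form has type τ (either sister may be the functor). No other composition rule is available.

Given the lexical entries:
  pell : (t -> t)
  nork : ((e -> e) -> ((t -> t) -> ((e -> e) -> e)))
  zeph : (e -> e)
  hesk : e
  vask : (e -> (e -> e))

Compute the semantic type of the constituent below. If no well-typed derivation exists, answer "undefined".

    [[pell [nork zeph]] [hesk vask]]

At [nork zeph], nork : ((e -> e) -> ((t -> t) -> ((e -> e) -> e))) takes zeph : (e -> e), giving ((t -> t) -> ((e -> e) -> e)).
At [pell [nork zeph]], [nork zeph] : ((t -> t) -> ((e -> e) -> e)) takes pell : (t -> t), giving ((e -> e) -> e).
At [hesk vask], vask : (e -> (e -> e)) takes hesk : e, giving (e -> e).
At [[pell [nork zeph]] [hesk vask]], [pell [nork zeph]] : ((e -> e) -> e) takes [hesk vask] : (e -> e), giving e.

e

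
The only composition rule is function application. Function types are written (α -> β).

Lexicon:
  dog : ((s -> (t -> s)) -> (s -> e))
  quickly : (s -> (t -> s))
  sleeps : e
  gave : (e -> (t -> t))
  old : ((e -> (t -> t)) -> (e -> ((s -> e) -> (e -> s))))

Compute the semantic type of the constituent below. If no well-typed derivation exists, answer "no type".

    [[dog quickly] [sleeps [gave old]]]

(e -> s)

[dog quickly] — dog of type ((s -> (t -> s)) -> (s -> e)) combines with quickly of type (s -> (t -> s)): type (s -> e).
[gave old] — old of type ((e -> (t -> t)) -> (e -> ((s -> e) -> (e -> s)))) combines with gave of type (e -> (t -> t)): type (e -> ((s -> e) -> (e -> s))).
[sleeps [gave old]] — [gave old] of type (e -> ((s -> e) -> (e -> s))) combines with sleeps of type e: type ((s -> e) -> (e -> s)).
[[dog quickly] [sleeps [gave old]]] — [sleeps [gave old]] of type ((s -> e) -> (e -> s)) combines with [dog quickly] of type (s -> e): type (e -> s).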